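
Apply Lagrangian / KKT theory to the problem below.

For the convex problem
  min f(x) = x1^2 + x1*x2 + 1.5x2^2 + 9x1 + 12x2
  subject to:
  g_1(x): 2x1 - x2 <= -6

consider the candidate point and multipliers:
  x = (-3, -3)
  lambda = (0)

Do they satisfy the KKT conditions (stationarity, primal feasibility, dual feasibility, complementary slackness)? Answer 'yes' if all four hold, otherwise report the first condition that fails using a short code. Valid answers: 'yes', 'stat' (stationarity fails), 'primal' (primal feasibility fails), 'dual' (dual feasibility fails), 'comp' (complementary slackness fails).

Gradient of f: grad f(x) = Q x + c = (0, 0)
Constraint values g_i(x) = a_i^T x - b_i:
  g_1((-3, -3)) = 3
Stationarity residual: grad f(x) + sum_i lambda_i a_i = (0, 0)
  -> stationarity OK
Primal feasibility (all g_i <= 0): FAILS
Dual feasibility (all lambda_i >= 0): OK
Complementary slackness (lambda_i * g_i(x) = 0 for all i): OK

Verdict: the first failing condition is primal_feasibility -> primal.

primal


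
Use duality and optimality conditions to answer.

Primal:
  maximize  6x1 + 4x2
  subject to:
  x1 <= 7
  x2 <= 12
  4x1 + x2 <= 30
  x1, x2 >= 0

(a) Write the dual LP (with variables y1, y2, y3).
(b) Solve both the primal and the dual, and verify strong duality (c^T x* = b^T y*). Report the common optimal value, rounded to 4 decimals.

The standard primal-dual pair for 'max c^T x s.t. A x <= b, x >= 0' is:
  Dual:  min b^T y  s.t.  A^T y >= c,  y >= 0.

So the dual LP is:
  minimize  7y1 + 12y2 + 30y3
  subject to:
    y1 + 4y3 >= 6
    y2 + y3 >= 4
    y1, y2, y3 >= 0

Solving the primal: x* = (4.5, 12).
  primal value c^T x* = 75.
Solving the dual: y* = (0, 2.5, 1.5).
  dual value b^T y* = 75.
Strong duality: c^T x* = b^T y*. Confirmed.

75


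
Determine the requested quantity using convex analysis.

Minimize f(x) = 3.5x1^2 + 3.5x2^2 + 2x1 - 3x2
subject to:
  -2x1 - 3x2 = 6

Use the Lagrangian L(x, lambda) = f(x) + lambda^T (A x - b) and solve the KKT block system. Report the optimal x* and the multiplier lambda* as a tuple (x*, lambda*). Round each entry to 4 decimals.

Form the Lagrangian:
  L(x, lambda) = (1/2) x^T Q x + c^T x + lambda^T (A x - b)
Stationarity (grad_x L = 0): Q x + c + A^T lambda = 0.
Primal feasibility: A x = b.

This gives the KKT block system:
  [ Q   A^T ] [ x     ]   [-c ]
  [ A    0  ] [ lambda ] = [ b ]

Solving the linear system:
  x*      = (-1.3187, -1.1209)
  lambda* = (-3.6154)
  f(x*)   = 11.2088

x* = (-1.3187, -1.1209), lambda* = (-3.6154)


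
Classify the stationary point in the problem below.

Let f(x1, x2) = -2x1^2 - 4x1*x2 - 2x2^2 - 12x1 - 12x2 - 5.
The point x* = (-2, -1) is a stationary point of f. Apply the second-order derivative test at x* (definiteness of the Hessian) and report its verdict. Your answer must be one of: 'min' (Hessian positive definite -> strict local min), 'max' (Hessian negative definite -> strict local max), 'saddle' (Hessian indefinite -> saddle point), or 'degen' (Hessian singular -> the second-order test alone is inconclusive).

Compute the Hessian H = grad^2 f:
  H = [[-4, -4], [-4, -4]]
Verify stationarity: grad f(x*) = H x* + g = (0, 0).
Eigenvalues of H: -8, 0.
H has a zero eigenvalue (singular; negative semidefinite but not definite), so H is neither positive definite, negative definite, nor indefinite. The second-order test alone is inconclusive -> degen.
(Indeed, f is constant along the null direction of H through x*, so x* is not a strict local extremum.)

degen


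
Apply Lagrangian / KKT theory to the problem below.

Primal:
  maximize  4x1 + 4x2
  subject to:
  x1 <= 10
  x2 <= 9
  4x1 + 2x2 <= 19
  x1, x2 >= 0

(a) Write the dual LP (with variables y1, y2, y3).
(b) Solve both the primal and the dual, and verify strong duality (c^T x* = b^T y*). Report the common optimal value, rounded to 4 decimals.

The standard primal-dual pair for 'max c^T x s.t. A x <= b, x >= 0' is:
  Dual:  min b^T y  s.t.  A^T y >= c,  y >= 0.

So the dual LP is:
  minimize  10y1 + 9y2 + 19y3
  subject to:
    y1 + 4y3 >= 4
    y2 + 2y3 >= 4
    y1, y2, y3 >= 0

Solving the primal: x* = (0.25, 9).
  primal value c^T x* = 37.
Solving the dual: y* = (0, 2, 1).
  dual value b^T y* = 37.
Strong duality: c^T x* = b^T y*. Confirmed.

37


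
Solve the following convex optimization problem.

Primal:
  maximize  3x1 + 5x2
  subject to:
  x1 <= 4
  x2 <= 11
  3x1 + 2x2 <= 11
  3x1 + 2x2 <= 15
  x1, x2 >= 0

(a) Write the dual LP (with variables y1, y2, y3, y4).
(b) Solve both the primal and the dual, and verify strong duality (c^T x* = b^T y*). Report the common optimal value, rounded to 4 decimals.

The standard primal-dual pair for 'max c^T x s.t. A x <= b, x >= 0' is:
  Dual:  min b^T y  s.t.  A^T y >= c,  y >= 0.

So the dual LP is:
  minimize  4y1 + 11y2 + 11y3 + 15y4
  subject to:
    y1 + 3y3 + 3y4 >= 3
    y2 + 2y3 + 2y4 >= 5
    y1, y2, y3, y4 >= 0

Solving the primal: x* = (0, 5.5).
  primal value c^T x* = 27.5.
Solving the dual: y* = (0, 0, 2.5, 0).
  dual value b^T y* = 27.5.
Strong duality: c^T x* = b^T y*. Confirmed.

27.5


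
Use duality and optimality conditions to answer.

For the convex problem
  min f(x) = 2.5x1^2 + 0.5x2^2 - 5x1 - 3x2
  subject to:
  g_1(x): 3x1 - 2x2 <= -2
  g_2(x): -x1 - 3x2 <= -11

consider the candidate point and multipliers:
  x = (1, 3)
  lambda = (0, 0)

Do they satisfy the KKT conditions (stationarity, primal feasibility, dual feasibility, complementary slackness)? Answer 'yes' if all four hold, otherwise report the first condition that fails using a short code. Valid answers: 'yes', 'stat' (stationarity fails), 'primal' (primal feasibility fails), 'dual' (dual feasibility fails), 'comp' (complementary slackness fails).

Gradient of f: grad f(x) = Q x + c = (0, 0)
Constraint values g_i(x) = a_i^T x - b_i:
  g_1((1, 3)) = -1
  g_2((1, 3)) = 1
Stationarity residual: grad f(x) + sum_i lambda_i a_i = (0, 0)
  -> stationarity OK
Primal feasibility (all g_i <= 0): FAILS
Dual feasibility (all lambda_i >= 0): OK
Complementary slackness (lambda_i * g_i(x) = 0 for all i): OK

Verdict: the first failing condition is primal_feasibility -> primal.

primal


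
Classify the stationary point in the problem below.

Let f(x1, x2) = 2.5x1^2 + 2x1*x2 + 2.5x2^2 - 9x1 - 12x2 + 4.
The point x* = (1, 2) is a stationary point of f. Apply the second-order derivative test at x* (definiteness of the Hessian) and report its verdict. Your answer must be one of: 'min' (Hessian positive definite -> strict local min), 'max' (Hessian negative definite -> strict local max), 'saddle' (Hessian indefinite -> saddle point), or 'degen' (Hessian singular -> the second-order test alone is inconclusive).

Compute the Hessian H = grad^2 f:
  H = [[5, 2], [2, 5]]
Verify stationarity: grad f(x*) = H x* + g = (0, 0).
Eigenvalues of H: 3, 7.
Both eigenvalues > 0, so H is positive definite -> x* is a strict local min.

min


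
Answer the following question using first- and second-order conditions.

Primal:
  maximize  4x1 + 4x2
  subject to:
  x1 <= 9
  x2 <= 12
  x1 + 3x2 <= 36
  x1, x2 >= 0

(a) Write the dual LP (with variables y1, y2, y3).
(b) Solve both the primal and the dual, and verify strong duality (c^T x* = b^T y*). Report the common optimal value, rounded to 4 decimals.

The standard primal-dual pair for 'max c^T x s.t. A x <= b, x >= 0' is:
  Dual:  min b^T y  s.t.  A^T y >= c,  y >= 0.

So the dual LP is:
  minimize  9y1 + 12y2 + 36y3
  subject to:
    y1 + y3 >= 4
    y2 + 3y3 >= 4
    y1, y2, y3 >= 0

Solving the primal: x* = (9, 9).
  primal value c^T x* = 72.
Solving the dual: y* = (2.6667, 0, 1.3333).
  dual value b^T y* = 72.
Strong duality: c^T x* = b^T y*. Confirmed.

72


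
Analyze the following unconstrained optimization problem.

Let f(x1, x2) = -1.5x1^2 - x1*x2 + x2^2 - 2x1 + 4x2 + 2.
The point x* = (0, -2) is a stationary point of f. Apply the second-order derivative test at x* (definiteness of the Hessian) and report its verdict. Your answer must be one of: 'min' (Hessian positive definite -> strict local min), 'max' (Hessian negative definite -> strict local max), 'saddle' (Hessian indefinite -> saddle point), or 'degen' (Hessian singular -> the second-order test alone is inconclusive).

Compute the Hessian H = grad^2 f:
  H = [[-3, -1], [-1, 2]]
Verify stationarity: grad f(x*) = H x* + g = (0, 0).
Eigenvalues of H: -3.1926, 2.1926.
Eigenvalues have mixed signs, so H is indefinite -> x* is a saddle point.

saddle


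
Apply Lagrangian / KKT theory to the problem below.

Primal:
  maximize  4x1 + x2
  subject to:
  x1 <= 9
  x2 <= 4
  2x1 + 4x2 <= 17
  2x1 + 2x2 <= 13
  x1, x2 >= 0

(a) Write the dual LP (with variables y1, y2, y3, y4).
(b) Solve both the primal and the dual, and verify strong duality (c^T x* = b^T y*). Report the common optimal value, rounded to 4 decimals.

The standard primal-dual pair for 'max c^T x s.t. A x <= b, x >= 0' is:
  Dual:  min b^T y  s.t.  A^T y >= c,  y >= 0.

So the dual LP is:
  minimize  9y1 + 4y2 + 17y3 + 13y4
  subject to:
    y1 + 2y3 + 2y4 >= 4
    y2 + 4y3 + 2y4 >= 1
    y1, y2, y3, y4 >= 0

Solving the primal: x* = (6.5, 0).
  primal value c^T x* = 26.
Solving the dual: y* = (0, 0, 0, 2).
  dual value b^T y* = 26.
Strong duality: c^T x* = b^T y*. Confirmed.

26


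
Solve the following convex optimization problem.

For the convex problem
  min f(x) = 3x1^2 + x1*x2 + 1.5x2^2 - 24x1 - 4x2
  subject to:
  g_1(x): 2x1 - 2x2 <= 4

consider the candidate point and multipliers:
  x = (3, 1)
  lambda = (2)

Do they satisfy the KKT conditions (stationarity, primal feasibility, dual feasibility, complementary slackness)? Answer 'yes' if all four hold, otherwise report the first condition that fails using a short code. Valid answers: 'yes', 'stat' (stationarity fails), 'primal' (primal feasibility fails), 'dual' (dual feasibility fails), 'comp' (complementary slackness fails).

Gradient of f: grad f(x) = Q x + c = (-5, 2)
Constraint values g_i(x) = a_i^T x - b_i:
  g_1((3, 1)) = 0
Stationarity residual: grad f(x) + sum_i lambda_i a_i = (-1, -2)
  -> stationarity FAILS
Primal feasibility (all g_i <= 0): OK
Dual feasibility (all lambda_i >= 0): OK
Complementary slackness (lambda_i * g_i(x) = 0 for all i): OK

Verdict: the first failing condition is stationarity -> stat.

stat


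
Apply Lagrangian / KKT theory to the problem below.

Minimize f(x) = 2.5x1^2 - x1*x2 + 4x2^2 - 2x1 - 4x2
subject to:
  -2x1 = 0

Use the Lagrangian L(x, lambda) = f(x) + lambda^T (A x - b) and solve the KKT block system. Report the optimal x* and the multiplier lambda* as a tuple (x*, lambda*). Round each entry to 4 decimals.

Form the Lagrangian:
  L(x, lambda) = (1/2) x^T Q x + c^T x + lambda^T (A x - b)
Stationarity (grad_x L = 0): Q x + c + A^T lambda = 0.
Primal feasibility: A x = b.

This gives the KKT block system:
  [ Q   A^T ] [ x     ]   [-c ]
  [ A    0  ] [ lambda ] = [ b ]

Solving the linear system:
  x*      = (0, 0.5)
  lambda* = (-1.25)
  f(x*)   = -1

x* = (0, 0.5), lambda* = (-1.25)


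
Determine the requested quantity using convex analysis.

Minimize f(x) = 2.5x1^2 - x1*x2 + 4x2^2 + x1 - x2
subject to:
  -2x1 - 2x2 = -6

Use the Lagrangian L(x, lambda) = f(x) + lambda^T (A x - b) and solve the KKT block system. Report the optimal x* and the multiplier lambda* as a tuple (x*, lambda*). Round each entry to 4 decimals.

Form the Lagrangian:
  L(x, lambda) = (1/2) x^T Q x + c^T x + lambda^T (A x - b)
Stationarity (grad_x L = 0): Q x + c + A^T lambda = 0.
Primal feasibility: A x = b.

This gives the KKT block system:
  [ Q   A^T ] [ x     ]   [-c ]
  [ A    0  ] [ lambda ] = [ b ]

Solving the linear system:
  x*      = (1.6667, 1.3333)
  lambda* = (4)
  f(x*)   = 12.1667

x* = (1.6667, 1.3333), lambda* = (4)


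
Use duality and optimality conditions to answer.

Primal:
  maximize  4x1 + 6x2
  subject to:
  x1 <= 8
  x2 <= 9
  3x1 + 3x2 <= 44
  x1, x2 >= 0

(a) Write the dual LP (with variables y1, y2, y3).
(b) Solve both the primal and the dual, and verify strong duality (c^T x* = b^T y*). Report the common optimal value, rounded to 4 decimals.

The standard primal-dual pair for 'max c^T x s.t. A x <= b, x >= 0' is:
  Dual:  min b^T y  s.t.  A^T y >= c,  y >= 0.

So the dual LP is:
  minimize  8y1 + 9y2 + 44y3
  subject to:
    y1 + 3y3 >= 4
    y2 + 3y3 >= 6
    y1, y2, y3 >= 0

Solving the primal: x* = (5.6667, 9).
  primal value c^T x* = 76.6667.
Solving the dual: y* = (0, 2, 1.3333).
  dual value b^T y* = 76.6667.
Strong duality: c^T x* = b^T y*. Confirmed.

76.6667


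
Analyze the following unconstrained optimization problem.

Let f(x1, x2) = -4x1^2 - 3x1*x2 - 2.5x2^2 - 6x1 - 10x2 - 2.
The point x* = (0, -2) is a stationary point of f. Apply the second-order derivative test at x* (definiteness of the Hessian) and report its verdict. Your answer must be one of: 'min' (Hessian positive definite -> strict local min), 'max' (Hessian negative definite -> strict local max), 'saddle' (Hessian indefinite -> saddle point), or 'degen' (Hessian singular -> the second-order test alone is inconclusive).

Compute the Hessian H = grad^2 f:
  H = [[-8, -3], [-3, -5]]
Verify stationarity: grad f(x*) = H x* + g = (0, 0).
Eigenvalues of H: -9.8541, -3.1459.
Both eigenvalues < 0, so H is negative definite -> x* is a strict local max.

max


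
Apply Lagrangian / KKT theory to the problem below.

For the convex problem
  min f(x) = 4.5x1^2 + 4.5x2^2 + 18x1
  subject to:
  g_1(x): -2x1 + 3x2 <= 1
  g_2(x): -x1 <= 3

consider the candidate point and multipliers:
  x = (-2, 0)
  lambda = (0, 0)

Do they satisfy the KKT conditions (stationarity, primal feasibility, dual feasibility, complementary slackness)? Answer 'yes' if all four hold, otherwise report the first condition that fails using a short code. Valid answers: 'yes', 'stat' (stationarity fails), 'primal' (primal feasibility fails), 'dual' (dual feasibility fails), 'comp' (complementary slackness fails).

Gradient of f: grad f(x) = Q x + c = (0, 0)
Constraint values g_i(x) = a_i^T x - b_i:
  g_1((-2, 0)) = 3
  g_2((-2, 0)) = -1
Stationarity residual: grad f(x) + sum_i lambda_i a_i = (0, 0)
  -> stationarity OK
Primal feasibility (all g_i <= 0): FAILS
Dual feasibility (all lambda_i >= 0): OK
Complementary slackness (lambda_i * g_i(x) = 0 for all i): OK

Verdict: the first failing condition is primal_feasibility -> primal.

primal


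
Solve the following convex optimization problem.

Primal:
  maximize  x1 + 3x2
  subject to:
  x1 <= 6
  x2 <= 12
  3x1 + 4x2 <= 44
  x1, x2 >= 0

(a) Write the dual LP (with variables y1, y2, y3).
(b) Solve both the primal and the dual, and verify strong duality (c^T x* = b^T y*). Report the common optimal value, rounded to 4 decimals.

The standard primal-dual pair for 'max c^T x s.t. A x <= b, x >= 0' is:
  Dual:  min b^T y  s.t.  A^T y >= c,  y >= 0.

So the dual LP is:
  minimize  6y1 + 12y2 + 44y3
  subject to:
    y1 + 3y3 >= 1
    y2 + 4y3 >= 3
    y1, y2, y3 >= 0

Solving the primal: x* = (0, 11).
  primal value c^T x* = 33.
Solving the dual: y* = (0, 0, 0.75).
  dual value b^T y* = 33.
Strong duality: c^T x* = b^T y*. Confirmed.

33


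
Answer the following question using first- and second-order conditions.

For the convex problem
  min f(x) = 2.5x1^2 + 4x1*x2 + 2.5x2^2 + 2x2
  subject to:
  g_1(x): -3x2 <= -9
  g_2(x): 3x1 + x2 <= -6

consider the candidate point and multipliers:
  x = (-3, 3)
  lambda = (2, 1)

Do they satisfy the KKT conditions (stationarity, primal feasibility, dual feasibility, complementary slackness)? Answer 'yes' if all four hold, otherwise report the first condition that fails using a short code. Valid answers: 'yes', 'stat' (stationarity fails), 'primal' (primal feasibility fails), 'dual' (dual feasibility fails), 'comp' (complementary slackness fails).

Gradient of f: grad f(x) = Q x + c = (-3, 5)
Constraint values g_i(x) = a_i^T x - b_i:
  g_1((-3, 3)) = 0
  g_2((-3, 3)) = 0
Stationarity residual: grad f(x) + sum_i lambda_i a_i = (0, 0)
  -> stationarity OK
Primal feasibility (all g_i <= 0): OK
Dual feasibility (all lambda_i >= 0): OK
Complementary slackness (lambda_i * g_i(x) = 0 for all i): OK

Verdict: yes, KKT holds.

yes


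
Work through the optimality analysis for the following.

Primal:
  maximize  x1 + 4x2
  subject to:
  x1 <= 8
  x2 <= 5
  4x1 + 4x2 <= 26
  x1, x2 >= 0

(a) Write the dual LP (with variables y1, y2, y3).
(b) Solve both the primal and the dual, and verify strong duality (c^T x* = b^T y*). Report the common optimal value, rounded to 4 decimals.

The standard primal-dual pair for 'max c^T x s.t. A x <= b, x >= 0' is:
  Dual:  min b^T y  s.t.  A^T y >= c,  y >= 0.

So the dual LP is:
  minimize  8y1 + 5y2 + 26y3
  subject to:
    y1 + 4y3 >= 1
    y2 + 4y3 >= 4
    y1, y2, y3 >= 0

Solving the primal: x* = (1.5, 5).
  primal value c^T x* = 21.5.
Solving the dual: y* = (0, 3, 0.25).
  dual value b^T y* = 21.5.
Strong duality: c^T x* = b^T y*. Confirmed.

21.5


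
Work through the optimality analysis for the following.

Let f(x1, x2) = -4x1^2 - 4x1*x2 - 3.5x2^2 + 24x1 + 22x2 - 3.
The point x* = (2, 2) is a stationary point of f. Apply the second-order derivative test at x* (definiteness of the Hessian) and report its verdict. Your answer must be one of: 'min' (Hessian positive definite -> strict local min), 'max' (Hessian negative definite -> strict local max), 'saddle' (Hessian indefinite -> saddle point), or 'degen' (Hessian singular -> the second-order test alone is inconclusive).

Compute the Hessian H = grad^2 f:
  H = [[-8, -4], [-4, -7]]
Verify stationarity: grad f(x*) = H x* + g = (0, 0).
Eigenvalues of H: -11.5311, -3.4689.
Both eigenvalues < 0, so H is negative definite -> x* is a strict local max.

max


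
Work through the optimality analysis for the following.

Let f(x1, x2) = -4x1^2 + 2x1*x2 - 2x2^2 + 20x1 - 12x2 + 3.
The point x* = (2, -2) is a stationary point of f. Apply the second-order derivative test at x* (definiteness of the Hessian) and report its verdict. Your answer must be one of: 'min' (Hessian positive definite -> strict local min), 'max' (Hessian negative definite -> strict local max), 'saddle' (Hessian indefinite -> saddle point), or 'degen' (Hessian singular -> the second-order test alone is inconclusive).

Compute the Hessian H = grad^2 f:
  H = [[-8, 2], [2, -4]]
Verify stationarity: grad f(x*) = H x* + g = (0, 0).
Eigenvalues of H: -8.8284, -3.1716.
Both eigenvalues < 0, so H is negative definite -> x* is a strict local max.

max


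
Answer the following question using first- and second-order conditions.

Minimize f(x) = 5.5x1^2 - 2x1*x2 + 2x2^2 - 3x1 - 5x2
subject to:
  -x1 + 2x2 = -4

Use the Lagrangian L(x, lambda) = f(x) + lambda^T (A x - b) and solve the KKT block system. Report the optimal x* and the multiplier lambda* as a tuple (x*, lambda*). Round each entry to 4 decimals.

Form the Lagrangian:
  L(x, lambda) = (1/2) x^T Q x + c^T x + lambda^T (A x - b)
Stationarity (grad_x L = 0): Q x + c + A^T lambda = 0.
Primal feasibility: A x = b.

This gives the KKT block system:
  [ Q   A^T ] [ x     ]   [-c ]
  [ A    0  ] [ lambda ] = [ b ]

Solving the linear system:
  x*      = (0.55, -1.725)
  lambda* = (6.5)
  f(x*)   = 16.4875

x* = (0.55, -1.725), lambda* = (6.5)


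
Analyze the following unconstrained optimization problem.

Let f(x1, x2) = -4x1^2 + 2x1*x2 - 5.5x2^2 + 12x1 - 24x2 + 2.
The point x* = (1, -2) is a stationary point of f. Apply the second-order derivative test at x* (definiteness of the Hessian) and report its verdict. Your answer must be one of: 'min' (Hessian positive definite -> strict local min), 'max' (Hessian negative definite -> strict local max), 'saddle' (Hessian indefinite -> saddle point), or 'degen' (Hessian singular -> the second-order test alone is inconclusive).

Compute the Hessian H = grad^2 f:
  H = [[-8, 2], [2, -11]]
Verify stationarity: grad f(x*) = H x* + g = (0, 0).
Eigenvalues of H: -12, -7.
Both eigenvalues < 0, so H is negative definite -> x* is a strict local max.

max


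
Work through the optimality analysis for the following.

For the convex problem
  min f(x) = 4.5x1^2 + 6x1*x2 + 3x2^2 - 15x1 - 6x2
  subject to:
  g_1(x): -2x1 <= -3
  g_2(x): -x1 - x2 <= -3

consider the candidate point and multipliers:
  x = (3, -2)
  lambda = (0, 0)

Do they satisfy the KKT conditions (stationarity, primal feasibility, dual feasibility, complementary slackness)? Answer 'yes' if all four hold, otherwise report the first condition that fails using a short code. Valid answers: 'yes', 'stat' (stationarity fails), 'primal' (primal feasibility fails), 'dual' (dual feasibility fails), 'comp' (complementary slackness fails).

Gradient of f: grad f(x) = Q x + c = (0, 0)
Constraint values g_i(x) = a_i^T x - b_i:
  g_1((3, -2)) = -3
  g_2((3, -2)) = 2
Stationarity residual: grad f(x) + sum_i lambda_i a_i = (0, 0)
  -> stationarity OK
Primal feasibility (all g_i <= 0): FAILS
Dual feasibility (all lambda_i >= 0): OK
Complementary slackness (lambda_i * g_i(x) = 0 for all i): OK

Verdict: the first failing condition is primal_feasibility -> primal.

primal


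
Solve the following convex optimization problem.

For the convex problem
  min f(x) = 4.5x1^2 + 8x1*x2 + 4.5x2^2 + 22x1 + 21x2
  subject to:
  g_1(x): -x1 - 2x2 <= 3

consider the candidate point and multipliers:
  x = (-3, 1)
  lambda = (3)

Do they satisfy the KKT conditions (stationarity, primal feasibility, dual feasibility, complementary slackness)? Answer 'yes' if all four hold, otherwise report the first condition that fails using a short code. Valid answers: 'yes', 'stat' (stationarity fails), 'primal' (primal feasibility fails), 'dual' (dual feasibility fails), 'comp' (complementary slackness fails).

Gradient of f: grad f(x) = Q x + c = (3, 6)
Constraint values g_i(x) = a_i^T x - b_i:
  g_1((-3, 1)) = -2
Stationarity residual: grad f(x) + sum_i lambda_i a_i = (0, 0)
  -> stationarity OK
Primal feasibility (all g_i <= 0): OK
Dual feasibility (all lambda_i >= 0): OK
Complementary slackness (lambda_i * g_i(x) = 0 for all i): FAILS

Verdict: the first failing condition is complementary_slackness -> comp.

comp


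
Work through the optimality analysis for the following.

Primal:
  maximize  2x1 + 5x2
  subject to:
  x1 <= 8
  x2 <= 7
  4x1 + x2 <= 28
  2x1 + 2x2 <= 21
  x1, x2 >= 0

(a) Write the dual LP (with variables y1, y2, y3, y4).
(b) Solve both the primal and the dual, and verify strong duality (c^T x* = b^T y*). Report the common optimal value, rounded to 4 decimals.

The standard primal-dual pair for 'max c^T x s.t. A x <= b, x >= 0' is:
  Dual:  min b^T y  s.t.  A^T y >= c,  y >= 0.

So the dual LP is:
  minimize  8y1 + 7y2 + 28y3 + 21y4
  subject to:
    y1 + 4y3 + 2y4 >= 2
    y2 + y3 + 2y4 >= 5
    y1, y2, y3, y4 >= 0

Solving the primal: x* = (3.5, 7).
  primal value c^T x* = 42.
Solving the dual: y* = (0, 3, 0, 1).
  dual value b^T y* = 42.
Strong duality: c^T x* = b^T y*. Confirmed.

42


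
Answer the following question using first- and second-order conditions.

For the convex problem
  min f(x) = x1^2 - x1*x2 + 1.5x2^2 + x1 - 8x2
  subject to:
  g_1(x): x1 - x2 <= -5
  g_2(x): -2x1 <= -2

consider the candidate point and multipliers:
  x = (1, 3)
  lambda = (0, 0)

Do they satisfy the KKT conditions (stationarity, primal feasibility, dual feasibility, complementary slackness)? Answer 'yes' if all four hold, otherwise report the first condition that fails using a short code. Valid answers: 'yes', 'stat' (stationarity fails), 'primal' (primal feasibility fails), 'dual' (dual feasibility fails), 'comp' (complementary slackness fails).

Gradient of f: grad f(x) = Q x + c = (0, 0)
Constraint values g_i(x) = a_i^T x - b_i:
  g_1((1, 3)) = 3
  g_2((1, 3)) = 0
Stationarity residual: grad f(x) + sum_i lambda_i a_i = (0, 0)
  -> stationarity OK
Primal feasibility (all g_i <= 0): FAILS
Dual feasibility (all lambda_i >= 0): OK
Complementary slackness (lambda_i * g_i(x) = 0 for all i): OK

Verdict: the first failing condition is primal_feasibility -> primal.

primal


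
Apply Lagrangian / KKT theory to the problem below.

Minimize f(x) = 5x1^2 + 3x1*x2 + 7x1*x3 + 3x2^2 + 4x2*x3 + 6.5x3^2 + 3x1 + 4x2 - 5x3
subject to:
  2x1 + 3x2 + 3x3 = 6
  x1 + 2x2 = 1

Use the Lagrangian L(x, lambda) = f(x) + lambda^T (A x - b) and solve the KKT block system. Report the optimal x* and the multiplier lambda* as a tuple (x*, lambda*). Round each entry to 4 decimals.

Form the Lagrangian:
  L(x, lambda) = (1/2) x^T Q x + c^T x + lambda^T (A x - b)
Stationarity (grad_x L = 0): Q x + c + A^T lambda = 0.
Primal feasibility: A x = b.

This gives the KKT block system:
  [ Q   A^T ] [ x     ]   [-c ]
  [ A    0  ] [ lambda ] = [ b ]

Solving the linear system:
  x*      = (-0.7992, 0.8996, 1.6332)
  lambda* = (-4.7452, 0.3514)
  f(x*)   = 10.5772

x* = (-0.7992, 0.8996, 1.6332), lambda* = (-4.7452, 0.3514)


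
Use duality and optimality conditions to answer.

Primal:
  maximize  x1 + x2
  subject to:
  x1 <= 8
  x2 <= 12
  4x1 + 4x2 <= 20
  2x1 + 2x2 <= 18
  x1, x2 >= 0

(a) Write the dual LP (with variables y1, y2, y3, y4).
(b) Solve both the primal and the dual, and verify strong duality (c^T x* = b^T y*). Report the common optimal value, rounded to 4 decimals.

The standard primal-dual pair for 'max c^T x s.t. A x <= b, x >= 0' is:
  Dual:  min b^T y  s.t.  A^T y >= c,  y >= 0.

So the dual LP is:
  minimize  8y1 + 12y2 + 20y3 + 18y4
  subject to:
    y1 + 4y3 + 2y4 >= 1
    y2 + 4y3 + 2y4 >= 1
    y1, y2, y3, y4 >= 0

Solving the primal: x* = (5, 0).
  primal value c^T x* = 5.
Solving the dual: y* = (0, 0, 0.25, 0).
  dual value b^T y* = 5.
Strong duality: c^T x* = b^T y*. Confirmed.

5


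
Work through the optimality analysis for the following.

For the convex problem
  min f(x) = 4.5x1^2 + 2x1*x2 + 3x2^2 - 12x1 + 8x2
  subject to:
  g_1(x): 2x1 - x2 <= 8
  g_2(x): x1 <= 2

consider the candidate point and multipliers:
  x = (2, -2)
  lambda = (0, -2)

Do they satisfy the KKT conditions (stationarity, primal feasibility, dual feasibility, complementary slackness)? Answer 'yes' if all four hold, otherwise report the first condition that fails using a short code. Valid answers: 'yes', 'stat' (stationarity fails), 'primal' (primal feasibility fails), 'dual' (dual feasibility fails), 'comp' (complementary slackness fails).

Gradient of f: grad f(x) = Q x + c = (2, 0)
Constraint values g_i(x) = a_i^T x - b_i:
  g_1((2, -2)) = -2
  g_2((2, -2)) = 0
Stationarity residual: grad f(x) + sum_i lambda_i a_i = (0, 0)
  -> stationarity OK
Primal feasibility (all g_i <= 0): OK
Dual feasibility (all lambda_i >= 0): FAILS
Complementary slackness (lambda_i * g_i(x) = 0 for all i): OK

Verdict: the first failing condition is dual_feasibility -> dual.

dual


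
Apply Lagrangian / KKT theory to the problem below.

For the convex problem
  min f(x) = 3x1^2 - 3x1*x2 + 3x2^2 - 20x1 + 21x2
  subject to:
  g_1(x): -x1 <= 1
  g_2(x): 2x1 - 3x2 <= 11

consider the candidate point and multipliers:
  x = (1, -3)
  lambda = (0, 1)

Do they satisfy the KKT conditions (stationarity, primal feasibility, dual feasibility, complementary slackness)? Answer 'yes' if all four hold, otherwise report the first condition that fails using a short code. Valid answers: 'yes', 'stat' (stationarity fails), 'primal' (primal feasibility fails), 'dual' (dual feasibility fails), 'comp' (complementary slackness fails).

Gradient of f: grad f(x) = Q x + c = (-5, 0)
Constraint values g_i(x) = a_i^T x - b_i:
  g_1((1, -3)) = -2
  g_2((1, -3)) = 0
Stationarity residual: grad f(x) + sum_i lambda_i a_i = (-3, -3)
  -> stationarity FAILS
Primal feasibility (all g_i <= 0): OK
Dual feasibility (all lambda_i >= 0): OK
Complementary slackness (lambda_i * g_i(x) = 0 for all i): OK

Verdict: the first failing condition is stationarity -> stat.

stat


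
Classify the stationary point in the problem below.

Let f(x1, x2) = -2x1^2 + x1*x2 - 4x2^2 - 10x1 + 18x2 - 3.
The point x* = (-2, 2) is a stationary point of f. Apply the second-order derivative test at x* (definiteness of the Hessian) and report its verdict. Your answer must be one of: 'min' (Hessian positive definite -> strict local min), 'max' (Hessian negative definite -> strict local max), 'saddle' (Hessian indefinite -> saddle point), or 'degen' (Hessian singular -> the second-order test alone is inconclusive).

Compute the Hessian H = grad^2 f:
  H = [[-4, 1], [1, -8]]
Verify stationarity: grad f(x*) = H x* + g = (0, 0).
Eigenvalues of H: -8.2361, -3.7639.
Both eigenvalues < 0, so H is negative definite -> x* is a strict local max.

max


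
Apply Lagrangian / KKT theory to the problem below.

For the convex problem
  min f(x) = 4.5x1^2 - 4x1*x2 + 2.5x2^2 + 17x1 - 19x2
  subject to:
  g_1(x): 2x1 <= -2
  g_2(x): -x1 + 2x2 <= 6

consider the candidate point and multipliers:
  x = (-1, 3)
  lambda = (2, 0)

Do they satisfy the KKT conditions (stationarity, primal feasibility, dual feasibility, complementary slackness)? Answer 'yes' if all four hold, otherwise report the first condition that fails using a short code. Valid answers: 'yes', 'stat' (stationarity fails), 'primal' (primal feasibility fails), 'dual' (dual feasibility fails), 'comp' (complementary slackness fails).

Gradient of f: grad f(x) = Q x + c = (-4, 0)
Constraint values g_i(x) = a_i^T x - b_i:
  g_1((-1, 3)) = 0
  g_2((-1, 3)) = 1
Stationarity residual: grad f(x) + sum_i lambda_i a_i = (0, 0)
  -> stationarity OK
Primal feasibility (all g_i <= 0): FAILS
Dual feasibility (all lambda_i >= 0): OK
Complementary slackness (lambda_i * g_i(x) = 0 for all i): OK

Verdict: the first failing condition is primal_feasibility -> primal.

primal


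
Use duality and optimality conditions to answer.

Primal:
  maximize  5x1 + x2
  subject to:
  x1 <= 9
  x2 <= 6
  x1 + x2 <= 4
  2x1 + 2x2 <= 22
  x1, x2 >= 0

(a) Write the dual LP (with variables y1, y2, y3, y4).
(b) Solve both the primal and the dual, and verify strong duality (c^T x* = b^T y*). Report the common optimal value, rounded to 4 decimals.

The standard primal-dual pair for 'max c^T x s.t. A x <= b, x >= 0' is:
  Dual:  min b^T y  s.t.  A^T y >= c,  y >= 0.

So the dual LP is:
  minimize  9y1 + 6y2 + 4y3 + 22y4
  subject to:
    y1 + y3 + 2y4 >= 5
    y2 + y3 + 2y4 >= 1
    y1, y2, y3, y4 >= 0

Solving the primal: x* = (4, 0).
  primal value c^T x* = 20.
Solving the dual: y* = (0, 0, 5, 0).
  dual value b^T y* = 20.
Strong duality: c^T x* = b^T y*. Confirmed.

20


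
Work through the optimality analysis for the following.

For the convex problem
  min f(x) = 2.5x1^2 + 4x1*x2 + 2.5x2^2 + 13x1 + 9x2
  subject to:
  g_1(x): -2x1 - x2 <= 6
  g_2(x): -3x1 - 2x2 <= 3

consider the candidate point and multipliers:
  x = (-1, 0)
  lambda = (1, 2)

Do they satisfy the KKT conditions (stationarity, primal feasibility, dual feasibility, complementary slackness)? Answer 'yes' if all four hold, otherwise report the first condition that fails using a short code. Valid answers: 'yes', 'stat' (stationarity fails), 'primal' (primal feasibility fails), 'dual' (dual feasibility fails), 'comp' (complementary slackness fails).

Gradient of f: grad f(x) = Q x + c = (8, 5)
Constraint values g_i(x) = a_i^T x - b_i:
  g_1((-1, 0)) = -4
  g_2((-1, 0)) = 0
Stationarity residual: grad f(x) + sum_i lambda_i a_i = (0, 0)
  -> stationarity OK
Primal feasibility (all g_i <= 0): OK
Dual feasibility (all lambda_i >= 0): OK
Complementary slackness (lambda_i * g_i(x) = 0 for all i): FAILS

Verdict: the first failing condition is complementary_slackness -> comp.

comp


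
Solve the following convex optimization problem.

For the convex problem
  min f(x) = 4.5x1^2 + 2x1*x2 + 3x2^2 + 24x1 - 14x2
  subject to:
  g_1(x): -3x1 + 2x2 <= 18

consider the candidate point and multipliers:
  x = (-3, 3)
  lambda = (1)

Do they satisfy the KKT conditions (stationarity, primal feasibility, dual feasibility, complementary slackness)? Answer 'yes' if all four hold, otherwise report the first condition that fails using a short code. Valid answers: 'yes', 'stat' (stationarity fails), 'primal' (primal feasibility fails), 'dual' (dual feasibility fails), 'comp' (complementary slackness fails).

Gradient of f: grad f(x) = Q x + c = (3, -2)
Constraint values g_i(x) = a_i^T x - b_i:
  g_1((-3, 3)) = -3
Stationarity residual: grad f(x) + sum_i lambda_i a_i = (0, 0)
  -> stationarity OK
Primal feasibility (all g_i <= 0): OK
Dual feasibility (all lambda_i >= 0): OK
Complementary slackness (lambda_i * g_i(x) = 0 for all i): FAILS

Verdict: the first failing condition is complementary_slackness -> comp.

comp


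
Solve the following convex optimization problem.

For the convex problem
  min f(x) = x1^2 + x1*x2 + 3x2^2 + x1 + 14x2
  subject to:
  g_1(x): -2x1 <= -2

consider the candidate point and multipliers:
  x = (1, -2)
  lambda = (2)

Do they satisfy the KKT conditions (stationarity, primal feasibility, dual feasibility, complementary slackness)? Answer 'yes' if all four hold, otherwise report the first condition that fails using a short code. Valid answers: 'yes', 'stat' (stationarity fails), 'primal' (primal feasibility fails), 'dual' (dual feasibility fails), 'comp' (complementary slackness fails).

Gradient of f: grad f(x) = Q x + c = (1, 3)
Constraint values g_i(x) = a_i^T x - b_i:
  g_1((1, -2)) = 0
Stationarity residual: grad f(x) + sum_i lambda_i a_i = (-3, 3)
  -> stationarity FAILS
Primal feasibility (all g_i <= 0): OK
Dual feasibility (all lambda_i >= 0): OK
Complementary slackness (lambda_i * g_i(x) = 0 for all i): OK

Verdict: the first failing condition is stationarity -> stat.

stat


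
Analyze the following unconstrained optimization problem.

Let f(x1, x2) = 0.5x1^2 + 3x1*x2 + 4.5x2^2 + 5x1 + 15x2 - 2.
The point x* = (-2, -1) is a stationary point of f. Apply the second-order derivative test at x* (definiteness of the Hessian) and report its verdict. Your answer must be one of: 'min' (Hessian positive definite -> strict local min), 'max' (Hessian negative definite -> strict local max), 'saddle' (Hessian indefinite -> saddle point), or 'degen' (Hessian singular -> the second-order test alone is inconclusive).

Compute the Hessian H = grad^2 f:
  H = [[1, 3], [3, 9]]
Verify stationarity: grad f(x*) = H x* + g = (0, 0).
Eigenvalues of H: 0, 10.
H has a zero eigenvalue (singular; positive semidefinite but not definite), so H is neither positive definite, negative definite, nor indefinite. The second-order test alone is inconclusive -> degen.
(Indeed, f is constant along the null direction of H through x*, so x* is not a strict local extremum.)

degen


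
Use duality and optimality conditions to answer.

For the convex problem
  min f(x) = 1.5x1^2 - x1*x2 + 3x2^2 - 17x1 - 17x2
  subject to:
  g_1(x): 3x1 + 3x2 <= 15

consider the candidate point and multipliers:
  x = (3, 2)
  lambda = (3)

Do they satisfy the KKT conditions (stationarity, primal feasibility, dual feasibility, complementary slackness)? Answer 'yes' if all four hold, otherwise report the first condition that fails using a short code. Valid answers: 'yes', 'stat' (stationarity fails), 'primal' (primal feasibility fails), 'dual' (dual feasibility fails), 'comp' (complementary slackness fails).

Gradient of f: grad f(x) = Q x + c = (-10, -8)
Constraint values g_i(x) = a_i^T x - b_i:
  g_1((3, 2)) = 0
Stationarity residual: grad f(x) + sum_i lambda_i a_i = (-1, 1)
  -> stationarity FAILS
Primal feasibility (all g_i <= 0): OK
Dual feasibility (all lambda_i >= 0): OK
Complementary slackness (lambda_i * g_i(x) = 0 for all i): OK

Verdict: the first failing condition is stationarity -> stat.

stat


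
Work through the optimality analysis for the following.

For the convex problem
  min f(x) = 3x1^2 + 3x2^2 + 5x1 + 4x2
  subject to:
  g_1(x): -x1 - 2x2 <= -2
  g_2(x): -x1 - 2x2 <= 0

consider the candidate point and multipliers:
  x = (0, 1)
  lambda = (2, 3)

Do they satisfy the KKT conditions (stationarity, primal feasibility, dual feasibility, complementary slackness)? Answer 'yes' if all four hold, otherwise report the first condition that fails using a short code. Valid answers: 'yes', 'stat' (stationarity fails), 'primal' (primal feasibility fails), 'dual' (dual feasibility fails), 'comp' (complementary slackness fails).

Gradient of f: grad f(x) = Q x + c = (5, 10)
Constraint values g_i(x) = a_i^T x - b_i:
  g_1((0, 1)) = 0
  g_2((0, 1)) = -2
Stationarity residual: grad f(x) + sum_i lambda_i a_i = (0, 0)
  -> stationarity OK
Primal feasibility (all g_i <= 0): OK
Dual feasibility (all lambda_i >= 0): OK
Complementary slackness (lambda_i * g_i(x) = 0 for all i): FAILS

Verdict: the first failing condition is complementary_slackness -> comp.

comp


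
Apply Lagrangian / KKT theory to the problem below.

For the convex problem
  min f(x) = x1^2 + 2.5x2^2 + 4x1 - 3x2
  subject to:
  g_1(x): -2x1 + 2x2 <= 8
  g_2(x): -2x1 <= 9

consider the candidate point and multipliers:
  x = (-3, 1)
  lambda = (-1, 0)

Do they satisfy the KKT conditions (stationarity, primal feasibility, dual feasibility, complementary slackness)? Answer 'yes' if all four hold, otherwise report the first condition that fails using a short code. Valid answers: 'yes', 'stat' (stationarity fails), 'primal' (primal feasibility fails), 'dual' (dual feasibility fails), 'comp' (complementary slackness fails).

Gradient of f: grad f(x) = Q x + c = (-2, 2)
Constraint values g_i(x) = a_i^T x - b_i:
  g_1((-3, 1)) = 0
  g_2((-3, 1)) = -3
Stationarity residual: grad f(x) + sum_i lambda_i a_i = (0, 0)
  -> stationarity OK
Primal feasibility (all g_i <= 0): OK
Dual feasibility (all lambda_i >= 0): FAILS
Complementary slackness (lambda_i * g_i(x) = 0 for all i): OK

Verdict: the first failing condition is dual_feasibility -> dual.

dual


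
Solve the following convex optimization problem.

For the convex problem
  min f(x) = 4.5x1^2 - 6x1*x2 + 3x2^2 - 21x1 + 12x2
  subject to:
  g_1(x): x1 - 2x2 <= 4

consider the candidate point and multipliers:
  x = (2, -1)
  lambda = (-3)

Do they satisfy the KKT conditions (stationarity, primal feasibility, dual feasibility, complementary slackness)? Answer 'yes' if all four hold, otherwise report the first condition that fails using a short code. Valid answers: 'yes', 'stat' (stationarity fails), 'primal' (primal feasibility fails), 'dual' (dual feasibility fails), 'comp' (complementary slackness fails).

Gradient of f: grad f(x) = Q x + c = (3, -6)
Constraint values g_i(x) = a_i^T x - b_i:
  g_1((2, -1)) = 0
Stationarity residual: grad f(x) + sum_i lambda_i a_i = (0, 0)
  -> stationarity OK
Primal feasibility (all g_i <= 0): OK
Dual feasibility (all lambda_i >= 0): FAILS
Complementary slackness (lambda_i * g_i(x) = 0 for all i): OK

Verdict: the first failing condition is dual_feasibility -> dual.

dual


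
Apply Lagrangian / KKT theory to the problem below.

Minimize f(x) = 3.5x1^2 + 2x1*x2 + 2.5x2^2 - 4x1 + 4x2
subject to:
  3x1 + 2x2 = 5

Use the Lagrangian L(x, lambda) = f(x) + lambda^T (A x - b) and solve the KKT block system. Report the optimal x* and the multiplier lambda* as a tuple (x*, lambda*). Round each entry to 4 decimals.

Form the Lagrangian:
  L(x, lambda) = (1/2) x^T Q x + c^T x + lambda^T (A x - b)
Stationarity (grad_x L = 0): Q x + c + A^T lambda = 0.
Primal feasibility: A x = b.

This gives the KKT block system:
  [ Q   A^T ] [ x     ]   [-c ]
  [ A    0  ] [ lambda ] = [ b ]

Solving the linear system:
  x*      = (1.9388, -0.4082)
  lambda* = (-2.9184)
  f(x*)   = 2.602

x* = (1.9388, -0.4082), lambda* = (-2.9184)


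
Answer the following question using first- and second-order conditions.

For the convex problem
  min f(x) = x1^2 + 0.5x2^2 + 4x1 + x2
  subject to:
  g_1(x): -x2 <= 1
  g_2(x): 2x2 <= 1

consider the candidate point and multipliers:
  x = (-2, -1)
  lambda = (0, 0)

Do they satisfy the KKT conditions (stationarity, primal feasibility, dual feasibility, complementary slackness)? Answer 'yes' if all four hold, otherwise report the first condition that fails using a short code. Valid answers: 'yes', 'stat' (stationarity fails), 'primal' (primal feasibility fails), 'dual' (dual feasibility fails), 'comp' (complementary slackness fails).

Gradient of f: grad f(x) = Q x + c = (0, 0)
Constraint values g_i(x) = a_i^T x - b_i:
  g_1((-2, -1)) = 0
  g_2((-2, -1)) = -3
Stationarity residual: grad f(x) + sum_i lambda_i a_i = (0, 0)
  -> stationarity OK
Primal feasibility (all g_i <= 0): OK
Dual feasibility (all lambda_i >= 0): OK
Complementary slackness (lambda_i * g_i(x) = 0 for all i): OK

Verdict: yes, KKT holds.

yes
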